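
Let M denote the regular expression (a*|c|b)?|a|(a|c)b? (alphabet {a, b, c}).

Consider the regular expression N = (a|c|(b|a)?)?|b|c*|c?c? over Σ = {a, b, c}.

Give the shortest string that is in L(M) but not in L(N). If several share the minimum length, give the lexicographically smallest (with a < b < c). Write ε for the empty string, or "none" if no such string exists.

aa

The string aa is accepted by M but not by N.
No shorter string lies in the difference, and aa is the lexicographically first length-2 string in L(M) \ L(N).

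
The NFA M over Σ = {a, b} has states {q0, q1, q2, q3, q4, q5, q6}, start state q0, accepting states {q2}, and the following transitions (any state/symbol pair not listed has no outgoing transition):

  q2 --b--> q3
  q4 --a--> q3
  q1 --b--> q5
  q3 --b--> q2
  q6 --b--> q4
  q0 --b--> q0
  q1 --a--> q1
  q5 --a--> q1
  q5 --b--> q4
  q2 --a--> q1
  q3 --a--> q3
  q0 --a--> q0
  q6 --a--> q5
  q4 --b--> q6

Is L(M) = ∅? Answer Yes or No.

The states reachable from the start state are {q0}.
None of the accepting states {q2} is reachable, so no string is accepted and L(M) = ∅.

Yes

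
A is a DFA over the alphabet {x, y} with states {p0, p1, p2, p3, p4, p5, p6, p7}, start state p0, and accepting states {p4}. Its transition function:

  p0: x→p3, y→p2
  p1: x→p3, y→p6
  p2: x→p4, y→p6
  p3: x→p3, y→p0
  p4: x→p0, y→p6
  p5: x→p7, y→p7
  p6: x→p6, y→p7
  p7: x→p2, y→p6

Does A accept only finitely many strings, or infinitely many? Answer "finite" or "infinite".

State p0 is reachable from the start and can reach an accepting state, and it lies on the cycle p0 → p2 → p4 → p0.
Traversing that cycle any number of times yields accepted strings of unbounded length, so the language is infinite.

infinite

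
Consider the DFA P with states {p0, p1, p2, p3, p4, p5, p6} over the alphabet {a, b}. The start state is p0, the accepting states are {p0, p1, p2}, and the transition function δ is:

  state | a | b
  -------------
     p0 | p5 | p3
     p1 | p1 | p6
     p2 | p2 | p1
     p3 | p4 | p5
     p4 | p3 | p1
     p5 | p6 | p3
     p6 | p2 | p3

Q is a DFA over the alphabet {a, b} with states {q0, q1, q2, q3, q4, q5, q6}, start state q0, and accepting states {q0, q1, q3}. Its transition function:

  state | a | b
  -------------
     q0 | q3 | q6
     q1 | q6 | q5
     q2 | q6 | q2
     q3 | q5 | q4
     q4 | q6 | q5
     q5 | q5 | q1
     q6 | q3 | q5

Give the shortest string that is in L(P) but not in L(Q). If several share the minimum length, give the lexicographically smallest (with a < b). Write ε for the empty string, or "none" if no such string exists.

aaa

The string aaa is accepted by P but not by Q.
No shorter string lies in the difference, and aaa is the lexicographically first length-3 string in L(P) \ L(Q).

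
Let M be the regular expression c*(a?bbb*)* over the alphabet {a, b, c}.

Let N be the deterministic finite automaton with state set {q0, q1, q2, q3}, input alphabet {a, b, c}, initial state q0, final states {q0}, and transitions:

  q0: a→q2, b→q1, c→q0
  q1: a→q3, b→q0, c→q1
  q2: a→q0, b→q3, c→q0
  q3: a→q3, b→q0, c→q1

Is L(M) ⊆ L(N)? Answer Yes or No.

The string bbb is in L(M) but not in L(N).
So L(M) ⊄ L(N).

No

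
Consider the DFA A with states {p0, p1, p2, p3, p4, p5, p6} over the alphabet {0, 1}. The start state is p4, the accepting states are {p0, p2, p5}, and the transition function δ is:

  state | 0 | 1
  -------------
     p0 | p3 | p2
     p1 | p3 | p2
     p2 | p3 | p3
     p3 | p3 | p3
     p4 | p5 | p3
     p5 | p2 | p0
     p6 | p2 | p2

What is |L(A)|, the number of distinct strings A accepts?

4

The useful subgraph on states {p0, p2, p4, p5} is acyclic, so L(A) is finite; the longest accepting path visits 4 useful states, giving maximum string length 3.
Counting accepting paths from p4 by length: 1 of length 1, 2 of length 2, 1 of length 3. Total 4.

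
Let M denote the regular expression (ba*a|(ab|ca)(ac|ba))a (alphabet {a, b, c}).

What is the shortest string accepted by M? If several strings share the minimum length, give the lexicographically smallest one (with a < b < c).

By inspection of the expression, no string of length less than 3 matches, and baa is the lexicographically first match of length 3.

baa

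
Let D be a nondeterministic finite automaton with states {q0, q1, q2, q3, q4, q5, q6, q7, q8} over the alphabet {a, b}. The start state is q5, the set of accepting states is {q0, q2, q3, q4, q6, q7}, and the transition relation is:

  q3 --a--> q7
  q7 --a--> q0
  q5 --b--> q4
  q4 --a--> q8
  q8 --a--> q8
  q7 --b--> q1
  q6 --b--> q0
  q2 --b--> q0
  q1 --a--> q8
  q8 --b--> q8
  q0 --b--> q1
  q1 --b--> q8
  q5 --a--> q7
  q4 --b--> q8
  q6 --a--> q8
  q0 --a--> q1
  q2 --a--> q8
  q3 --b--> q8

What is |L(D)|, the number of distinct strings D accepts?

3

The useful subgraph on states {q0, q4, q5, q7} is acyclic, so L(D) is finite; the longest accepting path visits 3 useful states, giving maximum string length 2.
Counting accepting paths from q5 by length: 2 of length 1, 1 of length 2. Total 3.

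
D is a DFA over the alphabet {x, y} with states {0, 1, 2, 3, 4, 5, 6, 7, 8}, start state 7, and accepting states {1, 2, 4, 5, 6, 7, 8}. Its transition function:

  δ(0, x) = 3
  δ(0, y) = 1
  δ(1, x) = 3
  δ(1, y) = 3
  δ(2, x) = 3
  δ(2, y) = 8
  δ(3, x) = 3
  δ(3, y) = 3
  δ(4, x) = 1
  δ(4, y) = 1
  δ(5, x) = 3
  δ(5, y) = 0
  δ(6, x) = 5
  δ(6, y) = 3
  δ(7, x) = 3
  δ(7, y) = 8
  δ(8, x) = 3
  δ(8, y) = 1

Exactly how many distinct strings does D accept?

3

The useful subgraph on states {1, 7, 8} is acyclic, so L(D) is finite; the longest accepting path visits 3 useful states, giving maximum string length 2.
Counting accepting paths from 7 by length: 1 of length 0, 1 of length 1, 1 of length 2. Total 3.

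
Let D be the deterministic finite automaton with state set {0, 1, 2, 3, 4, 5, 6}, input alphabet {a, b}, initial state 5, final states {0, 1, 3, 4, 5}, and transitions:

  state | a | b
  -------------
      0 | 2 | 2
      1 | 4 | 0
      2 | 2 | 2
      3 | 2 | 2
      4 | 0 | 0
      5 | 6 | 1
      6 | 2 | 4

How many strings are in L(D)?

The useful subgraph on states {0, 1, 4, 5, 6} is acyclic, so L(D) is finite; the longest accepting path visits 4 useful states, giving maximum string length 3.
Counting accepting paths from 5 by length: 1 of length 0, 1 of length 1, 3 of length 2, 4 of length 3. Total 9.

9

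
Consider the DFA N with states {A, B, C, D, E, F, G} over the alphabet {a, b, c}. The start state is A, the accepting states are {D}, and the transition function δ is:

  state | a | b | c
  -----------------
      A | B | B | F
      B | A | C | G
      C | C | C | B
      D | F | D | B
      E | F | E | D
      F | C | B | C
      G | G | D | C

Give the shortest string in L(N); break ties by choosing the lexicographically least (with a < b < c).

acb

A breadth-first search from A reaches an accepting state first via the path A → B → G → D on input acb.
No string of length < 3 is accepted (BFS exhausts all shorter strings without reaching an accepting state), and acb is the lexicographically least accepting string of length 3.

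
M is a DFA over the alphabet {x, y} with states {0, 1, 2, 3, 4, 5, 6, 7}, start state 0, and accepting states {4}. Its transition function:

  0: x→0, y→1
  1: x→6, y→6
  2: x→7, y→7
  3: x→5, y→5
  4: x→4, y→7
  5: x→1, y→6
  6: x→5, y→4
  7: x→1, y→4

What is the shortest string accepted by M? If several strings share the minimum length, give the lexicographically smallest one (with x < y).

A breadth-first search from 0 reaches an accepting state first via the path 0 → 1 → 6 → 4 on input yxy.
No string of length < 3 is accepted (BFS exhausts all shorter strings without reaching an accepting state), and yxy is the lexicographically least accepting string of length 3.

yxy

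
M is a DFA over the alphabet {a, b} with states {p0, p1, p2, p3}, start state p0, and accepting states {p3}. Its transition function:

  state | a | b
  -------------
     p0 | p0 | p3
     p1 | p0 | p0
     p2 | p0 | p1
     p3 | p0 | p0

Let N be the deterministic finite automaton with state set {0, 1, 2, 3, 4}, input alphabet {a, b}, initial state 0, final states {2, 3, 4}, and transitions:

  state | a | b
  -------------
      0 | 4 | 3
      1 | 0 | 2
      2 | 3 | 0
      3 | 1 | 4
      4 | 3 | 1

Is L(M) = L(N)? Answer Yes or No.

No

The string ab is accepted by M but rejected by N.
So L(M) ≠ L(N).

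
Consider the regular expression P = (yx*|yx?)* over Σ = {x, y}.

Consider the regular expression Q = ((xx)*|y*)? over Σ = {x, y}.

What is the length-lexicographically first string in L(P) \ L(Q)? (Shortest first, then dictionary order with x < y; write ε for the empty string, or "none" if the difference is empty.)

The string yx is accepted by P but not by Q.
No shorter string lies in the difference, and yx is the lexicographically first length-2 string in L(P) \ L(Q).

yx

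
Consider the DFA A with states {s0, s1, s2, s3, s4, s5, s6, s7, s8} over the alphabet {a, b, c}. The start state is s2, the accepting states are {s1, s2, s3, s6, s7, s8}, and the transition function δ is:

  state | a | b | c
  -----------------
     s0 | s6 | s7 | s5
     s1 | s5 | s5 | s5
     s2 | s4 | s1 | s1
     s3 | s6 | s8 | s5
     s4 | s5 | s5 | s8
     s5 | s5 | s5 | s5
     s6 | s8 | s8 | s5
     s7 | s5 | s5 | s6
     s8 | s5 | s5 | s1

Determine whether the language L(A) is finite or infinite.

The useful states (reachable from s2 and able to reach an accepting state) are {s1, s2, s4, s8}.
Restricted to these states the transition graph has no cycle, so every accepting path has bounded length and L is finite.

finite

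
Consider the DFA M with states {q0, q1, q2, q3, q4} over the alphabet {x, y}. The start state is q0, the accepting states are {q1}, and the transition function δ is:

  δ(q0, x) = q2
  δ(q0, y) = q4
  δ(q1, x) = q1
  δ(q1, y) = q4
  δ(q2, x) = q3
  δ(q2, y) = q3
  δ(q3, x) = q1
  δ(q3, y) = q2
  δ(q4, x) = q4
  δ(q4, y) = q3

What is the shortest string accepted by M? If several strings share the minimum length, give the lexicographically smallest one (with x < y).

xxx

A breadth-first search from q0 reaches an accepting state first via the path q0 → q2 → q3 → q1 on input xxx.
No string of length < 3 is accepted (BFS exhausts all shorter strings without reaching an accepting state), and xxx is the lexicographically least accepting string of length 3.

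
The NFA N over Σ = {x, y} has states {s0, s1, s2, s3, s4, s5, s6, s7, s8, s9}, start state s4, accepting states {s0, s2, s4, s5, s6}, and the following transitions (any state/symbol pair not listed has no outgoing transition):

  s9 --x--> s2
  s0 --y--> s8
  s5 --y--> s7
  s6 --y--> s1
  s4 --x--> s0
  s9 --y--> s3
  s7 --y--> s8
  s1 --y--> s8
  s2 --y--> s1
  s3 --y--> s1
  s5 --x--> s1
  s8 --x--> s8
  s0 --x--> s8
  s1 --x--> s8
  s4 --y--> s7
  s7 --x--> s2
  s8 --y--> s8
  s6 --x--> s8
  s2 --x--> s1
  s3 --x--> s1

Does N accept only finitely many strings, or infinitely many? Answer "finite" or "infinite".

The useful states (reachable from s4 and able to reach an accepting state) are {s0, s2, s4, s7}.
Restricted to these states the transition graph has no cycle, so every accepting path has bounded length and L is finite.

finite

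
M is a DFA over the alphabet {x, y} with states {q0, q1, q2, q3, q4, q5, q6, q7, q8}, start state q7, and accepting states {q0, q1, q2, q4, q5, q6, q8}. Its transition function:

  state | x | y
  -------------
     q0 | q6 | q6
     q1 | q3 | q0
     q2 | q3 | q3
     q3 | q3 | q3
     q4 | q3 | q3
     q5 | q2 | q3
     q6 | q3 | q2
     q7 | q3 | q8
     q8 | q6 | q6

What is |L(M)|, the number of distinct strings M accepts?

5

The useful subgraph on states {q2, q6, q7, q8} is acyclic, so L(M) is finite; the longest accepting path visits 4 useful states, giving maximum string length 3.
Counting accepting paths from q7 by length: 1 of length 1, 2 of length 2, 2 of length 3. Total 5.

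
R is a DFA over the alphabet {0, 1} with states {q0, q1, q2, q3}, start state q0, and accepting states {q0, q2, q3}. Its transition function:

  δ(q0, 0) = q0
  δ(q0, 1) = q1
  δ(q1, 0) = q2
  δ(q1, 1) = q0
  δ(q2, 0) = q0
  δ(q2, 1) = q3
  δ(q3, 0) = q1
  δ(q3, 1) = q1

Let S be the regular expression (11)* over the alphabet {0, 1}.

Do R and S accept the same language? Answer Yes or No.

No

The string 0 is accepted by R but rejected by S.
So L(R) ≠ L(S).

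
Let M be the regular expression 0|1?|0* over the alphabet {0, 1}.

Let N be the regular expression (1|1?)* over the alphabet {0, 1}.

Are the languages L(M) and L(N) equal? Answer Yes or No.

No

The string 0 is accepted by M but rejected by N.
So L(M) ≠ L(N).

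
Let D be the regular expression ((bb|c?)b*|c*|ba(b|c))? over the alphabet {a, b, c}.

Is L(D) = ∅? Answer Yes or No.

The empty string ε matches the expression, so it belongs to L(D).
Since L(D) contains at least one string, it is not empty.

No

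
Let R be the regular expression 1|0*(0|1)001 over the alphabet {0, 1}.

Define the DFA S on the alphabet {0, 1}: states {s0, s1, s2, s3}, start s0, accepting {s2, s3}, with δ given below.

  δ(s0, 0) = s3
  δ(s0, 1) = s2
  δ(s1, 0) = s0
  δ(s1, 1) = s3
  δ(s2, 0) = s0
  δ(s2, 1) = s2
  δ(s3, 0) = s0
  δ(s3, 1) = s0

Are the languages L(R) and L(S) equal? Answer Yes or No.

No

The string 0001 is accepted by R but rejected by S.
So L(R) ≠ L(S).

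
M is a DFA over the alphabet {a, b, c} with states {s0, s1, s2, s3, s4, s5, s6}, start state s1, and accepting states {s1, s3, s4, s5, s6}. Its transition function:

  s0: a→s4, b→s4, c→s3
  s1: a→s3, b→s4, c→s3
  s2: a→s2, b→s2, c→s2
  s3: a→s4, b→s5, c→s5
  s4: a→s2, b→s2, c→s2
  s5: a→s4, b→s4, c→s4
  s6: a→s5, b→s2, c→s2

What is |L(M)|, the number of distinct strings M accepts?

22

The useful subgraph on states {s1, s3, s4, s5} is acyclic, so L(M) is finite; the longest accepting path visits 4 useful states, giving maximum string length 3.
Counting accepting paths from s1 by length: 1 of length 0, 3 of length 1, 6 of length 2, 12 of length 3. Total 22.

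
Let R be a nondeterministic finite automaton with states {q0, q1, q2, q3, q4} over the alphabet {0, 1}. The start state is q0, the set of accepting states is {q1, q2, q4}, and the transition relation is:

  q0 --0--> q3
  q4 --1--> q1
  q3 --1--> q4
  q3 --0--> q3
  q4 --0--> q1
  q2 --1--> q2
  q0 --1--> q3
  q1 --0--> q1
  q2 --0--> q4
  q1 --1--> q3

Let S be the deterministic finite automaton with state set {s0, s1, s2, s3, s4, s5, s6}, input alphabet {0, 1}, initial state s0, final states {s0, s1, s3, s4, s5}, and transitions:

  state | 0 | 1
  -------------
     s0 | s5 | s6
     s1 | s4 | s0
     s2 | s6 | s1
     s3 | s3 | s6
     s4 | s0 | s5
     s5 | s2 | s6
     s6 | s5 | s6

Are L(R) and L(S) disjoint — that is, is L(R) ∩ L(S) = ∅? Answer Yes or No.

No

The string 001 is accepted by both R and S.
Hence L(R) ∩ L(S) ≠ ∅.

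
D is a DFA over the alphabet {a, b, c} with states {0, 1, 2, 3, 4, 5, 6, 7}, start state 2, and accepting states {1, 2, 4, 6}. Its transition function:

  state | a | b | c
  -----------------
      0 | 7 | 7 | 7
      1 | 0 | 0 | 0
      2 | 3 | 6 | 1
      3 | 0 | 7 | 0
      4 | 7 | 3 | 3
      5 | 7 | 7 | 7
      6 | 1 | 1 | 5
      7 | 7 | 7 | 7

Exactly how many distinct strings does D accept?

5

The useful subgraph on states {1, 2, 6} is acyclic, so L(D) is finite; the longest accepting path visits 3 useful states, giving maximum string length 2.
Counting accepting paths from 2 by length: 1 of length 0, 2 of length 1, 2 of length 2. Total 5.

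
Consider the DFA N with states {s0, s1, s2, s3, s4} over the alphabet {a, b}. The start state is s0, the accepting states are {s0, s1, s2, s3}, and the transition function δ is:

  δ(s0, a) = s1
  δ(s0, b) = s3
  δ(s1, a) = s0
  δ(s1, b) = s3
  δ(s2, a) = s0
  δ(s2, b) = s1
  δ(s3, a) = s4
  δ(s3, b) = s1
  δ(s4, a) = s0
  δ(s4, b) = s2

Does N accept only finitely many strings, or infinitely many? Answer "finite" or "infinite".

infinite

State s0 is reachable from the start and can reach an accepting state, and it lies on the cycle s0 → s1 → s0.
Traversing that cycle any number of times yields accepted strings of unbounded length, so the language is infinite.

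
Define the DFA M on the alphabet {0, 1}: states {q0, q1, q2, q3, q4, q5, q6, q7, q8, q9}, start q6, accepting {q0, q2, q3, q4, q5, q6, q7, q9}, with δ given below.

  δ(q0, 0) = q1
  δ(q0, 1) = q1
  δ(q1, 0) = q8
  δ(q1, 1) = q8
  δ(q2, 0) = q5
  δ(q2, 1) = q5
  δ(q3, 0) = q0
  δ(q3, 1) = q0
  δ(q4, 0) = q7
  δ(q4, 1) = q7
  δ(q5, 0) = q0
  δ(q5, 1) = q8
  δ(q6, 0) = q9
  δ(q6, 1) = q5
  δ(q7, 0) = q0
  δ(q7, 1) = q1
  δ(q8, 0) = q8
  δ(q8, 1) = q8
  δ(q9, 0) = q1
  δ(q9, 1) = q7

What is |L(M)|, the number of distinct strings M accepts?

The useful subgraph on states {q0, q5, q6, q7, q9} is acyclic, so L(M) is finite; the longest accepting path visits 4 useful states, giving maximum string length 3.
Counting accepting paths from q6 by length: 1 of length 0, 2 of length 1, 2 of length 2, 1 of length 3. Total 6.

6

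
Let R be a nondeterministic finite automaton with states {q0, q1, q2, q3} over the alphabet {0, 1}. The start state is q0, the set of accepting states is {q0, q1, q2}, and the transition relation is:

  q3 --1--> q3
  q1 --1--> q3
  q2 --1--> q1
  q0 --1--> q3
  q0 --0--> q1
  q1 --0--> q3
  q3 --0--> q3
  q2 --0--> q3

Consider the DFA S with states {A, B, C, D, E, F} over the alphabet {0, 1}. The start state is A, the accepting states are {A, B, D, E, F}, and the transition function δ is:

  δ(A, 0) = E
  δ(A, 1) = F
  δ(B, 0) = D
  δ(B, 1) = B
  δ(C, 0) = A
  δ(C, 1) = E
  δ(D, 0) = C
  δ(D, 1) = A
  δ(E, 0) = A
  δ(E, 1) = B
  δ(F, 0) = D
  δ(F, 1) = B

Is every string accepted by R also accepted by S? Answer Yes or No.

Exploring the product automaton R × S from the start pair (q0, A), following both machines on each input symbol, reaches 8 state pairs: (q0, A), (q1, E), (q3, F), (q3, A), (q3, B), (q3, D), (q3, E), (q3, C).
R accepts in {q0, q1, q2} and S accepts in {A, B, D, E, F}. The reachable pairs whose R-component is accepting are (q0, A), (q1, E); in each of them the S-component is accepting too, so the product for L(R) \ L(S) (R-component accepting, S-component rejecting) has no reachable accepting pair and the difference is empty.
Hence every string in L(R) is also in L(S).

Yes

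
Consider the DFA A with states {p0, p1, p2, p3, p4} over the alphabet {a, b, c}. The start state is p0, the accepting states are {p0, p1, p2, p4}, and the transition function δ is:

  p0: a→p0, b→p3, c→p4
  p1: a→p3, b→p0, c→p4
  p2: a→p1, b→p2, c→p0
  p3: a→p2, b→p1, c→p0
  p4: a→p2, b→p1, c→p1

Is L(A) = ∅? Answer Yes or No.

No

The empty string ε is accepted: the run p0 ends in the accepting state p0.
Since at least one string is accepted, L(A) is not empty.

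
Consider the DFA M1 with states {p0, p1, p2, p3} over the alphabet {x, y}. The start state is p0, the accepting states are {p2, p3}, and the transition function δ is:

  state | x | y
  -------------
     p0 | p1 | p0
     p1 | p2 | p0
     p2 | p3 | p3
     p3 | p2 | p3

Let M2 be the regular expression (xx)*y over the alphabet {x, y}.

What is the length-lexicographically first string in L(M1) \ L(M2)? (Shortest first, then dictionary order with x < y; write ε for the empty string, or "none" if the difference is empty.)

xx

The string xx is accepted by M1 but not by M2.
No shorter string lies in the difference, and xx is the lexicographically first length-2 string in L(M1) \ L(M2).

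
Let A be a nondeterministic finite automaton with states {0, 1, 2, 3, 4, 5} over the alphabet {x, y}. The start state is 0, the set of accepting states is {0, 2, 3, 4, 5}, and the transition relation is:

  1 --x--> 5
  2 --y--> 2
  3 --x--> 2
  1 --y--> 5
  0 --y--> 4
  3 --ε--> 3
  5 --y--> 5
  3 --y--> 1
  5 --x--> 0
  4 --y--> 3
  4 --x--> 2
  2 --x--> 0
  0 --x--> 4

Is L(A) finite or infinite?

State 0 is reachable from the start and can reach an accepting state, and it lies on the cycle 0 → 4 → 2 → 0.
Traversing that cycle any number of times yields accepted strings of unbounded length, so the language is infinite.

infinite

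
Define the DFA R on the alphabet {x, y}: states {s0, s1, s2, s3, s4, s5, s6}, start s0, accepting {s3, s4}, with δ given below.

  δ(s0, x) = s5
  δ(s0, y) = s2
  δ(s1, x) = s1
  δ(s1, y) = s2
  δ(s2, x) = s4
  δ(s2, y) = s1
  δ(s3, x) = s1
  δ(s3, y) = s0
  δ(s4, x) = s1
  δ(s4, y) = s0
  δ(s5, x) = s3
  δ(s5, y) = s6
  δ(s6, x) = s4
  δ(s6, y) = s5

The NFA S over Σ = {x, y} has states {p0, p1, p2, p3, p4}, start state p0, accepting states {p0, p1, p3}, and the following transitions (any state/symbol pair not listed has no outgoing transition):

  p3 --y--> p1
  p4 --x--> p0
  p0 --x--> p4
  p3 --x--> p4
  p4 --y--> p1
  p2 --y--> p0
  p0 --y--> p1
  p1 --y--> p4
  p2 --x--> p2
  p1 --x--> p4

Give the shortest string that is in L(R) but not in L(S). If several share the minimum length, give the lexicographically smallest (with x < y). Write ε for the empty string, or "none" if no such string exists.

yx

The string yx is accepted by R but not by S.
No shorter string lies in the difference, and yx is the lexicographically first length-2 string in L(R) \ L(S).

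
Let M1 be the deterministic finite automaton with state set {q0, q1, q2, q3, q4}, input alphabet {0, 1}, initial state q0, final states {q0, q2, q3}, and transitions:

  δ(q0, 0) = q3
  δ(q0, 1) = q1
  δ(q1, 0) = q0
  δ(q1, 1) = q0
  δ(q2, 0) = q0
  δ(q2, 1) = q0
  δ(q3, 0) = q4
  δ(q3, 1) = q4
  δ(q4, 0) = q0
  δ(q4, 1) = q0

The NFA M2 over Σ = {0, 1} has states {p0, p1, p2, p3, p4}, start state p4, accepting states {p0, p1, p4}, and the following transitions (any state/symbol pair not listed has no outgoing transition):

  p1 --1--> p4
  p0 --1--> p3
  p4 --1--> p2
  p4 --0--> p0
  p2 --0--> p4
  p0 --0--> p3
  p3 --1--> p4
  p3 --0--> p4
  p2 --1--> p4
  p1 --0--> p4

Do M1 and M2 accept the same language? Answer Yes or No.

Yes

Exploring the product automaton M1 × M2 from the start pair (q0, p4), following both machines on each input symbol, reaches 4 state pairs: (q0, p4), (q3, p0), (q1, p2), (q4, p3).
M1 accepts in {q0, q2, q3} and M2 accepts in {p0, p1, p4}. In every reachable pair the two components are either both accepting — (q0, p4), (q3, p0) — or both non-accepting, so no string is accepted by exactly one of the machines: L(M1) \ L(M2) and L(M2) \ L(M1) are both empty.
Hence every string is accepted by M1 iff it is accepted by M2, and the two languages coincide.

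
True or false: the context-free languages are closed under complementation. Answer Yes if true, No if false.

No

CFLs are closed under union, so if they were also closed under complement they would be closed under intersection by De Morgan (L₁ ∩ L₂ is the complement of the union of the complements). But {aⁿbⁿcᵐ} ∩ {aᵐbⁿcⁿ} = {aⁿbⁿcⁿ} is not context-free although both operands are.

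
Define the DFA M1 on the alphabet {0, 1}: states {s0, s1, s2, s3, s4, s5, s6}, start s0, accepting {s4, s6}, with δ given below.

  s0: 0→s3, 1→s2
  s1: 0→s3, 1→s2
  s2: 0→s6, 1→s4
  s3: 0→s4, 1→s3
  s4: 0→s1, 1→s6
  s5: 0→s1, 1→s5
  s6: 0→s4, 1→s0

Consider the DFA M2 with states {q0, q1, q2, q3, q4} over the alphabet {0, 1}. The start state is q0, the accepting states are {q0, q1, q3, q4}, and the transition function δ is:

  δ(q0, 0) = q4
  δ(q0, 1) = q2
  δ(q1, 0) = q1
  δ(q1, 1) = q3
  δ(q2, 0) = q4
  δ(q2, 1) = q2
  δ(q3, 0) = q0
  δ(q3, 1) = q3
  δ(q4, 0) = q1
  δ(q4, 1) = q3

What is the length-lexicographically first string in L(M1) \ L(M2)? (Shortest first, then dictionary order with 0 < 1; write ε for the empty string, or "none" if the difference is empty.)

The string 11 is accepted by M1 but not by M2.
No shorter string lies in the difference, and 11 is the lexicographically first length-2 string in L(M1) \ L(M2).

11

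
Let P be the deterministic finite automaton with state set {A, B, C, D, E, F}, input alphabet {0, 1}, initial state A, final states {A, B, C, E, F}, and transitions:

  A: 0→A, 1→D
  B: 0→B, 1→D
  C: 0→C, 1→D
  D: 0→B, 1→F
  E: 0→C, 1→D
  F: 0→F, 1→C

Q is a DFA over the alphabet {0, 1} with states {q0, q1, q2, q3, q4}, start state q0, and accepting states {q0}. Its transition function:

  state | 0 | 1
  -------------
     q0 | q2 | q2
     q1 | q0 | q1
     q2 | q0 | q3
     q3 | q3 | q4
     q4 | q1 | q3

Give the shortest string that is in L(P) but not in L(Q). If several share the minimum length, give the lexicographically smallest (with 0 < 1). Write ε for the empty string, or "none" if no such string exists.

0

The string 0 is accepted by P but not by Q.
No shorter string lies in the difference, and 0 is the lexicographically first length-1 string in L(P) \ L(Q).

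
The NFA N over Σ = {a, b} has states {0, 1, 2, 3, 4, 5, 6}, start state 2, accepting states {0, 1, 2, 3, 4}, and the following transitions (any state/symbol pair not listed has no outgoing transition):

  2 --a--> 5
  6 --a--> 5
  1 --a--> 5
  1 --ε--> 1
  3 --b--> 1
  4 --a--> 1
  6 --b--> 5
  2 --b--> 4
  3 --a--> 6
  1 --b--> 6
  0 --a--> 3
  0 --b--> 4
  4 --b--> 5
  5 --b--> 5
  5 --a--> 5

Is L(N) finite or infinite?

finite

The useful states (reachable from 2 and able to reach an accepting state) are {1, 2, 4}.
Restricted to these states the transition graph has no cycle, so every accepting path has bounded length and L is finite.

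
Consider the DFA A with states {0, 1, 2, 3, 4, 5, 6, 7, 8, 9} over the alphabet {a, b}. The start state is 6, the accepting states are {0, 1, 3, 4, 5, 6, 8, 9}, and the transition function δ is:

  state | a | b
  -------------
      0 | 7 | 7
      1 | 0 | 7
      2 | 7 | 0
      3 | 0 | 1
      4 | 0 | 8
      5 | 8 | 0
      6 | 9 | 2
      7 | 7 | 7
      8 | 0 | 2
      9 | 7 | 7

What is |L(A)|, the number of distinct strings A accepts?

3

The useful subgraph on states {0, 2, 6, 9} is acyclic, so L(A) is finite; the longest accepting path visits 3 useful states, giving maximum string length 2.
Counting accepting paths from 6 by length: 1 of length 0, 1 of length 1, 1 of length 2. Total 3.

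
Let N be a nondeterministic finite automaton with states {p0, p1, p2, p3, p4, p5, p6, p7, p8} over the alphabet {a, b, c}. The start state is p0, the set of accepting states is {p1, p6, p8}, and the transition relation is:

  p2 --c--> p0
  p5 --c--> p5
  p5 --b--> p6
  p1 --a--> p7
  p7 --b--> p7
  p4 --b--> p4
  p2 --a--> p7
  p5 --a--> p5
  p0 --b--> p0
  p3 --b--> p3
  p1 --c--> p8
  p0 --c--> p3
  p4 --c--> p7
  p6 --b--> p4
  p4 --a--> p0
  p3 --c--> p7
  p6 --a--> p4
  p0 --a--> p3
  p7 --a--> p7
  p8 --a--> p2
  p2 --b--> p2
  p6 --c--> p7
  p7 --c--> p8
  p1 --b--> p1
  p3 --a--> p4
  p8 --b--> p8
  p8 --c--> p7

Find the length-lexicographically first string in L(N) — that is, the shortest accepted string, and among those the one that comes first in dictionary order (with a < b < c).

A breadth-first search from p0 reaches an accepting state first via the path p0 → p3 → p7 → p8 on input acc.
No string of length < 3 is accepted (BFS exhausts all shorter strings without reaching an accepting state), and acc is the lexicographically least accepting string of length 3.

acc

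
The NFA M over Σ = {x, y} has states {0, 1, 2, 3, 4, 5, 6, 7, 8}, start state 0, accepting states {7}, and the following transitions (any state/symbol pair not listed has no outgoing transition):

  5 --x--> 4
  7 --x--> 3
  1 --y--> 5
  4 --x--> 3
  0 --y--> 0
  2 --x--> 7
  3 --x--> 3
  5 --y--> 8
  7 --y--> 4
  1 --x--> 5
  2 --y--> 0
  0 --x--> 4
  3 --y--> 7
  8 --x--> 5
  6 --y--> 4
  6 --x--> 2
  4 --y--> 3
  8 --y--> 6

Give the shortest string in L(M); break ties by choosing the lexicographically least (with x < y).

xxy

A breadth-first search from 0 reaches an accepting state first via the path 0 → 4 → 3 → 7 on input xxy.
No string of length < 3 is accepted (BFS exhausts all shorter strings without reaching an accepting state), and xxy is the lexicographically least accepting string of length 3.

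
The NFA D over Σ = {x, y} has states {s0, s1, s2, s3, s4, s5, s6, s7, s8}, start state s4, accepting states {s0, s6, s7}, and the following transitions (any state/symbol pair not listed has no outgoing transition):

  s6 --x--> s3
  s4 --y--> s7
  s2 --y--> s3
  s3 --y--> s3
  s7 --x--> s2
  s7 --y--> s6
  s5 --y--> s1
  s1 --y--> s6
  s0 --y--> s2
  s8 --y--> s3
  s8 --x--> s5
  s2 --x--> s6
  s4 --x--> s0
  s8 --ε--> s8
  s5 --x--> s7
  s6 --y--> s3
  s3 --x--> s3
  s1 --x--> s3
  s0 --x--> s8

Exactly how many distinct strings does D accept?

The useful subgraph on states {s0, s1, s2, s4, s5, s6, s7, s8} is acyclic, so L(D) is finite; the longest accepting path visits 7 useful states, giving maximum string length 6.
Counting accepting paths from s4 by length: 2 of length 1, 1 of length 2, 2 of length 3, 1 of length 4, 2 of length 5, 1 of length 6. Total 9.

9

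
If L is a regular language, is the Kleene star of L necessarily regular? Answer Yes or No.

Yes

If R is a regular expression for L then R* denotes L*; on automata, add a new accepting start state with an ε-move into the old start state and ε-moves from every old accepting state back to it.
So the regular languages are closed under Kleene star.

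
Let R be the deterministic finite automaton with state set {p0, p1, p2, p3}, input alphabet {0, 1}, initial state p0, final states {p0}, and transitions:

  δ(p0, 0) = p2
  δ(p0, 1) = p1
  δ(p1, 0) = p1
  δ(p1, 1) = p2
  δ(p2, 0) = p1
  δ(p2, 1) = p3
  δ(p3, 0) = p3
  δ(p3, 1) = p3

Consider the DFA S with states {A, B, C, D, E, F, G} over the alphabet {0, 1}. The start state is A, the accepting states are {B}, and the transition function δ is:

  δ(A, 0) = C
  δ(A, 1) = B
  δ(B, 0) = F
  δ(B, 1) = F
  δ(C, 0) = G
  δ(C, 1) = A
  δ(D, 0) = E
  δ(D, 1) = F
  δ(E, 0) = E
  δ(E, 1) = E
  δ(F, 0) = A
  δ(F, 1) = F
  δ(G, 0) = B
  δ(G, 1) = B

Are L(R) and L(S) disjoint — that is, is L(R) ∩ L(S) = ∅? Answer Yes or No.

Yes

Exploring the product automaton R × S from the start pair (p0, A), following both machines on each input symbol, reaches 15 state pairs: (p0, A), (p2, C), (p1, B), (p1, G), (p3, A), (p1, F), (p2, F), (p2, B), (p3, C), (p3, B), (p1, A), (p3, F), (p3, G), (p1, C), (p2, A).
R accepts in {p0} and S accepts in {B}; no reachable pair has both components accepting, so no string drives both machines to acceptance simultaneously and L(R) ∩ L(S) = ∅.
So no string is accepted by both, and the intersection is empty.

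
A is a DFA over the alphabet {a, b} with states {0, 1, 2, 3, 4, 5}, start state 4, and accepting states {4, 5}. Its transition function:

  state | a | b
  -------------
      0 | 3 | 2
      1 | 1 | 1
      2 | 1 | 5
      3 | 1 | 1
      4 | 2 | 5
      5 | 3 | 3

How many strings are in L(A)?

The useful subgraph on states {2, 4, 5} is acyclic, so L(A) is finite; the longest accepting path visits 3 useful states, giving maximum string length 2.
Counting accepting paths from 4 by length: 1 of length 0, 1 of length 1, 1 of length 2. Total 3.

3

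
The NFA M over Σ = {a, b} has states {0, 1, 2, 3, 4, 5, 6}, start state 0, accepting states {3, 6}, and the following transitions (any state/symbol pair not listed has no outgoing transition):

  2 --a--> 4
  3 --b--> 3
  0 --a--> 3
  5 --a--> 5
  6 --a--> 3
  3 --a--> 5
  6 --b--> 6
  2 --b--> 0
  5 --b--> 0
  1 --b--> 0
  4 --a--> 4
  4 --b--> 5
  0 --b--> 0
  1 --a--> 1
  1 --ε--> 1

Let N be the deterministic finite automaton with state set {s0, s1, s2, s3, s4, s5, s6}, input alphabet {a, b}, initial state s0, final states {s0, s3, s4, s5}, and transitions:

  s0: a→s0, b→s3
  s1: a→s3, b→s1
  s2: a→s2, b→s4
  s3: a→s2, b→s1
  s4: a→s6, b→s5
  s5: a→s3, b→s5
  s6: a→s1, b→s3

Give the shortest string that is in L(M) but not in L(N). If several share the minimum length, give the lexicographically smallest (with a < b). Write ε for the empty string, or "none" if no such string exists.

The string ba is accepted by M but not by N.
No shorter string lies in the difference, and ba is the lexicographically first length-2 string in L(M) \ L(N).

ba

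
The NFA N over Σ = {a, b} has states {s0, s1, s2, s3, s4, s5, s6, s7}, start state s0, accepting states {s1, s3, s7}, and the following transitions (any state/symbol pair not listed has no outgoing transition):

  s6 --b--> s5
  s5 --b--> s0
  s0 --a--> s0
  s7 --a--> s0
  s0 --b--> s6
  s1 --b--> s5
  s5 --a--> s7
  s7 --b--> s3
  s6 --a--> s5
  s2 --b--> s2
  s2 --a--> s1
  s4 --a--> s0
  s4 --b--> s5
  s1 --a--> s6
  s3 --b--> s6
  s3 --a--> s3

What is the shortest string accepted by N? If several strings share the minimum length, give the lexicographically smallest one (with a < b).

baa

A breadth-first search from s0 reaches an accepting state first via the path s0 → s6 → s5 → s7 on input baa.
No string of length < 3 is accepted (BFS exhausts all shorter strings without reaching an accepting state), and baa is the lexicographically least accepting string of length 3.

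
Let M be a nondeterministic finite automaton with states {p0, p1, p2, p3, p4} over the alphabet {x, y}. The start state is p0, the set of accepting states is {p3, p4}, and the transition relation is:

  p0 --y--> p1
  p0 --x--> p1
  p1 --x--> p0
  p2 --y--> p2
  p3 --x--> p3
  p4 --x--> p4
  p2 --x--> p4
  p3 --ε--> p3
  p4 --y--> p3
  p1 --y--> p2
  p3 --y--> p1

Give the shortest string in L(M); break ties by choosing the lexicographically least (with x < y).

A breadth-first search from p0 reaches an accepting state first via the path p0 → p1 → p2 → p4 on input xyx.
No string of length < 3 is accepted (BFS exhausts all shorter strings without reaching an accepting state), and xyx is the lexicographically least accepting string of length 3.

xyx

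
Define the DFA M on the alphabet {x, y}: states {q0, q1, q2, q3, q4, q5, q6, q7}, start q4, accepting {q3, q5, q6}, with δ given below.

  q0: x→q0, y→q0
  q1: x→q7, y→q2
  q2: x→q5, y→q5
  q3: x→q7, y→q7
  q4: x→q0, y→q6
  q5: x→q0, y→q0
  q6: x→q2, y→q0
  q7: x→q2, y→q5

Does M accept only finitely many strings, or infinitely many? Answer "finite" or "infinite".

finite

The useful states (reachable from q4 and able to reach an accepting state) are {q2, q4, q5, q6}.
Restricted to these states the transition graph has no cycle, so every accepting path has bounded length and L is finite.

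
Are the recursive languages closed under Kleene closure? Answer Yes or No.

For an input w of length n, decide by dynamic programming over positions 0..n whether w factors into blocks from L, calling the decider for L on each of the O(n²) substrings; every call halts, so this decides L*.
So the recursive languages are closed under Kleene star.

Yes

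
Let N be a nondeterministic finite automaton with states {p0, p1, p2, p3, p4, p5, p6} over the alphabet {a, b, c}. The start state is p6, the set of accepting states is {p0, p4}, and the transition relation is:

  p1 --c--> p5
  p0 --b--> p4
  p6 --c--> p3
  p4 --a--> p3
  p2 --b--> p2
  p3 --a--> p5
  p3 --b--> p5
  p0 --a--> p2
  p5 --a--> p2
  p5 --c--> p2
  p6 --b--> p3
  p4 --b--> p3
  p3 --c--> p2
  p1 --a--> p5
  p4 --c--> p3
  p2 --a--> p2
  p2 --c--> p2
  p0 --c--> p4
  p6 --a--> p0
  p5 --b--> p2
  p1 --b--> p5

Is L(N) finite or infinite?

The useful states (reachable from p6 and able to reach an accepting state) are {p0, p4, p6}.
Restricted to these states the transition graph has no cycle, so every accepting path has bounded length and L is finite.

finite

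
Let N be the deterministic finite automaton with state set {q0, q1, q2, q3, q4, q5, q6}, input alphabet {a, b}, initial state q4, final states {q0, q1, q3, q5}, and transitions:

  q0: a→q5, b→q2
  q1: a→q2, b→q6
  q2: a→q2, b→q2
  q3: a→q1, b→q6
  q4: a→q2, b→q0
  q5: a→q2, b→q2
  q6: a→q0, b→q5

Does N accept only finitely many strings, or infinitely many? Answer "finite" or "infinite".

The useful states (reachable from q4 and able to reach an accepting state) are {q0, q4, q5}.
Restricted to these states the transition graph has no cycle, so every accepting path has bounded length and L is finite.

finite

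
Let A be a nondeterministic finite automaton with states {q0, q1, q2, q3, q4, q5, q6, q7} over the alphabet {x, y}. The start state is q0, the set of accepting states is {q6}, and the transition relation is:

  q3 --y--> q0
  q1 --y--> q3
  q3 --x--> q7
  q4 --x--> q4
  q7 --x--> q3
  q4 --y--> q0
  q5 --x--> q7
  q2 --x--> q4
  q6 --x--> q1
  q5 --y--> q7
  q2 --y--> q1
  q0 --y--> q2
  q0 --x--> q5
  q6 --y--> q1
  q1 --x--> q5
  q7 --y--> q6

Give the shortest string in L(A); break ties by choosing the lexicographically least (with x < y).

xxy

A breadth-first search from q0 reaches an accepting state first via the path q0 → q5 → q7 → q6 on input xxy.
No string of length < 3 is accepted (BFS exhausts all shorter strings without reaching an accepting state), and xxy is the lexicographically least accepting string of length 3.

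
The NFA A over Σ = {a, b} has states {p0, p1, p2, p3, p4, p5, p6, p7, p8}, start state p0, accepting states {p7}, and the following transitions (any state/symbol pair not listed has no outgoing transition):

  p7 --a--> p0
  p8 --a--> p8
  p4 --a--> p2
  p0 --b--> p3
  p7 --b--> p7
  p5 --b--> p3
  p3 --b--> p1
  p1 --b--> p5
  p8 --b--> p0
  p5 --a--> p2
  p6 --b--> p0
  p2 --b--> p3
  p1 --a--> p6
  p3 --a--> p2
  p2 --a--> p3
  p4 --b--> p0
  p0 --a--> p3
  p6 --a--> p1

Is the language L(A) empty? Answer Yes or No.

Yes

The states reachable from the start state are {p0, p1, p2, p3, p5, p6}.
None of the accepting states {p7} is reachable, so no string is accepted and L(A) = ∅.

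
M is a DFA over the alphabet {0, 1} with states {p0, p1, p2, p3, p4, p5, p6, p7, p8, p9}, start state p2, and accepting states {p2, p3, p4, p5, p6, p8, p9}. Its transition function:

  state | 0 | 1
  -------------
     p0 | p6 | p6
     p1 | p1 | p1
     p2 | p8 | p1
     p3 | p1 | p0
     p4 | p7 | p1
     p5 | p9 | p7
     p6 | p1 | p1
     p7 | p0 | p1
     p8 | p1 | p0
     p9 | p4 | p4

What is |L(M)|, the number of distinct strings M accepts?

The useful subgraph on states {p0, p2, p6, p8} is acyclic, so L(M) is finite; the longest accepting path visits 4 useful states, giving maximum string length 3.
Counting accepting paths from p2 by length: 1 of length 0, 1 of length 1, 2 of length 3. Total 4.

4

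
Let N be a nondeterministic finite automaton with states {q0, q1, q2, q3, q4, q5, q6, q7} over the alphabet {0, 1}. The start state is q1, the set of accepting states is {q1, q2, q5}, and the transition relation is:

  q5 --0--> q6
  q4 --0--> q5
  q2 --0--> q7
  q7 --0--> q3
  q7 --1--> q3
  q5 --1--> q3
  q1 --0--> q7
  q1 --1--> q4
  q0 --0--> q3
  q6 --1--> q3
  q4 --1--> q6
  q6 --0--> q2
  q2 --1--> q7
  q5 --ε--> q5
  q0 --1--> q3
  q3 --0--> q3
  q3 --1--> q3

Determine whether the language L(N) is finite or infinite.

finite

The useful states (reachable from q1 and able to reach an accepting state) are {q1, q2, q4, q5, q6}.
Restricted to these states the transition graph has no cycle, so every accepting path has bounded length and L is finite.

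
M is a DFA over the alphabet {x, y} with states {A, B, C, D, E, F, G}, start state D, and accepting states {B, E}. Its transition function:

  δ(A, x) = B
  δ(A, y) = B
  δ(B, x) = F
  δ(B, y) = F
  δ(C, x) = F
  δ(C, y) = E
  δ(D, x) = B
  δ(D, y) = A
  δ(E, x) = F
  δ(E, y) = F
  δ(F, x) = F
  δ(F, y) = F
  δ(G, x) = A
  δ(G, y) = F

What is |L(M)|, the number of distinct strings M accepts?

The useful subgraph on states {A, B, D} is acyclic, so L(M) is finite; the longest accepting path visits 3 useful states, giving maximum string length 2.
Counting accepting paths from D by length: 1 of length 1, 2 of length 2. Total 3.

3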